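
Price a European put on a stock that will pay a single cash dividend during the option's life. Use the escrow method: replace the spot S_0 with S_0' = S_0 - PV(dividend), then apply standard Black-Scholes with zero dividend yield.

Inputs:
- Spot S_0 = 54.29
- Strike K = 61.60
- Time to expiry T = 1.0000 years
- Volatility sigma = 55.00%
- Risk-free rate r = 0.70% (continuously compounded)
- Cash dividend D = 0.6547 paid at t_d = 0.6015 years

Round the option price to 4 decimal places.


Answer: Price = 16.5486

Derivation:
PV(D) = D * exp(-r * t_d) = 0.6547 * 0.99579835 = 0.65194918
S_0' = S_0 - PV(D) = 54.2900 - 0.65194918 = 53.63805082
d1 = (ln(S_0'/K) + (r + sigma^2/2)*T) / (sigma*sqrt(T)) = 0.03608518
d2 = d1 - sigma*sqrt(T) = -0.51391482
exp(-rT) = 0.99302444
N(-d1) = 0.48560722; N(-d2) = 0.69634423
P = K * exp(-rT) * N(-d2) - S_0' * N(-d1) = 61.6000 * 0.99302444 * 0.69634423 - 53.63805082 * 0.48560722 = 16.5486


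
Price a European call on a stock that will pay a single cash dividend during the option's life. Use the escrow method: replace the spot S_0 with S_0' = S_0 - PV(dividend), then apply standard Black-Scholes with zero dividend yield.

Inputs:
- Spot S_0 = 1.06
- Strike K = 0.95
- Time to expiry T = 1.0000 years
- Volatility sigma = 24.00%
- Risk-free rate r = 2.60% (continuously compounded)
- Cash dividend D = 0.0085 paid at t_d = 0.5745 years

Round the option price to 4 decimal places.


PV(D) = D * exp(-r * t_d) = 0.0085 * 0.98517400 = 0.00837398
S_0' = S_0 - PV(D) = 1.0600 - 0.00837398 = 1.05162602
d1 = (ln(S_0'/K) + (r + sigma^2/2)*T) / (sigma*sqrt(T)) = 0.65179522
d2 = d1 - sigma*sqrt(T) = 0.41179522
exp(-rT) = 0.97433509
N(d1) = 0.74273336; N(d2) = 0.65975524
C = S_0' * N(d1) - K * exp(-rT) * N(d2) = 1.05162602 * 0.74273336 - 0.9500 * 0.97433509 * 0.65975524 = 0.1704

Answer: Price = 0.1704


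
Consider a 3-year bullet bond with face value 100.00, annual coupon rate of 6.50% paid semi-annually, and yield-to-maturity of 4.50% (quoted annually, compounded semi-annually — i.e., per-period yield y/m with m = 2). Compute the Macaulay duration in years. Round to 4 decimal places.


Answer: Macaulay duration = 2.7807 years

Derivation:
Coupon per period c = face * coupon_rate / m = 3.250000
Periods per year m = 2; per-period yield y/m = 0.022500
Number of cashflows N = 6
Cashflows (t years, CF_t, discount factor 1/(1+y/m)^(m*t), PV):
  t = 0.5000: CF_t = 3.250000, DF = 0.977995, PV = 3.178484
  t = 1.0000: CF_t = 3.250000, DF = 0.956474, PV = 3.108542
  t = 1.5000: CF_t = 3.250000, DF = 0.935427, PV = 3.040139
  t = 2.0000: CF_t = 3.250000, DF = 0.914843, PV = 2.973241
  t = 2.5000: CF_t = 3.250000, DF = 0.894712, PV = 2.907815
  t = 3.0000: CF_t = 103.250000, DF = 0.875024, PV = 90.346256
Price P = sum_t PV_t = 105.554477
Macaulay numerator sum_t t * PV_t:
  t * PV_t at t = 0.5000: 1.589242
  t * PV_t at t = 1.0000: 3.108542
  t * PV_t at t = 1.5000: 4.560208
  t * PV_t at t = 2.0000: 5.946482
  t * PV_t at t = 2.5000: 7.269538
  t * PV_t at t = 3.0000: 271.038768
Macaulay duration D = (sum_t t * PV_t) / P = 293.512780 / 105.554477 = 2.780676


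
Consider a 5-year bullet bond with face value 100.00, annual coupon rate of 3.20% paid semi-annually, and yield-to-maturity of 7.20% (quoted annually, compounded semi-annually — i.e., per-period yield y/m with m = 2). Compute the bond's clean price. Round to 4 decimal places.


Answer: Price = 83.4503

Derivation:
Coupon per period c = face * coupon_rate / m = 1.600000
Periods per year m = 2; per-period yield y/m = 0.036000
Number of cashflows N = 10
Cashflows (t years, CF_t, discount factor 1/(1+y/m)^(m*t), PV):
  t = 0.5000: CF_t = 1.600000, DF = 0.965251, PV = 1.544402
  t = 1.0000: CF_t = 1.600000, DF = 0.931709, PV = 1.490735
  t = 1.5000: CF_t = 1.600000, DF = 0.899333, PV = 1.438933
  t = 2.0000: CF_t = 1.600000, DF = 0.868082, PV = 1.388932
  t = 2.5000: CF_t = 1.600000, DF = 0.837917, PV = 1.340668
  t = 3.0000: CF_t = 1.600000, DF = 0.808801, PV = 1.294081
  t = 3.5000: CF_t = 1.600000, DF = 0.780696, PV = 1.249113
  t = 4.0000: CF_t = 1.600000, DF = 0.753567, PV = 1.205707
  t = 4.5000: CF_t = 1.600000, DF = 0.727381, PV = 1.163810
  t = 5.0000: CF_t = 101.600000, DF = 0.702106, PV = 71.333930
Price P = sum_t PV_t = 83.450312


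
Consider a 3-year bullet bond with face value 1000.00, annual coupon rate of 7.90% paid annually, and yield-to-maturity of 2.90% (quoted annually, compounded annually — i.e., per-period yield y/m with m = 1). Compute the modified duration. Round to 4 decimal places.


Answer: Modified duration = 2.7212

Derivation:
Coupon per period c = face * coupon_rate / m = 79.000000
Periods per year m = 1; per-period yield y/m = 0.029000
Number of cashflows N = 3
Cashflows (t years, CF_t, discount factor 1/(1+y/m)^(m*t), PV):
  t = 1.0000: CF_t = 79.000000, DF = 0.971817, PV = 76.773567
  t = 2.0000: CF_t = 79.000000, DF = 0.944429, PV = 74.609880
  t = 3.0000: CF_t = 1079.000000, DF = 0.917812, PV = 990.319477
Price P = sum_t PV_t = 1141.702923
First compute Macaulay numerator sum_t t * PV_t:
  t * PV_t at t = 1.0000: 76.773567
  t * PV_t at t = 2.0000: 149.219760
  t * PV_t at t = 3.0000: 2970.958430
Macaulay duration D = 3196.951756 / 1141.702923 = 2.800161
Modified duration = D / (1 + y/m) = 2.800161 / (1 + 0.029000) = 2.721245


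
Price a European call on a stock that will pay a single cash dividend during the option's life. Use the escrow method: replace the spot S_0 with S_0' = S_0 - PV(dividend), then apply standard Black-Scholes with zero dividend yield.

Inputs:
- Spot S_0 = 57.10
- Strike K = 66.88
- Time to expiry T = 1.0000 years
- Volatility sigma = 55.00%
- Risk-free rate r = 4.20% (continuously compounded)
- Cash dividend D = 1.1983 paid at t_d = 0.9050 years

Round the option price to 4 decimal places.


Answer: Price = 9.3057

Derivation:
PV(D) = D * exp(-r * t_d) = 1.1983 * 0.96270331 = 1.15360738
S_0' = S_0 - PV(D) = 57.1000 - 1.15360738 = 55.94639262
d1 = (ln(S_0'/K) + (r + sigma^2/2)*T) / (sigma*sqrt(T)) = 0.02680725
d2 = d1 - sigma*sqrt(T) = -0.52319275
exp(-rT) = 0.95886978
N(d1) = 0.51069327; N(d2) = 0.30042006
C = S_0' * N(d1) - K * exp(-rT) * N(d2) = 55.94639262 * 0.51069327 - 66.8800 * 0.95886978 * 0.30042006 = 9.3057


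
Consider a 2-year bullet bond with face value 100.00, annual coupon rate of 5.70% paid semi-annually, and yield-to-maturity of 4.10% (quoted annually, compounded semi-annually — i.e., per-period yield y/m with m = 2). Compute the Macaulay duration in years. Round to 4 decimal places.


Coupon per period c = face * coupon_rate / m = 2.850000
Periods per year m = 2; per-period yield y/m = 0.020500
Number of cashflows N = 4
Cashflows (t years, CF_t, discount factor 1/(1+y/m)^(m*t), PV):
  t = 0.5000: CF_t = 2.850000, DF = 0.979912, PV = 2.792749
  t = 1.0000: CF_t = 2.850000, DF = 0.960227, PV = 2.736647
  t = 1.5000: CF_t = 2.850000, DF = 0.940938, PV = 2.681673
  t = 2.0000: CF_t = 102.850000, DF = 0.922036, PV = 94.831421
Price P = sum_t PV_t = 103.042490
Macaulay numerator sum_t t * PV_t:
  t * PV_t at t = 0.5000: 1.396374
  t * PV_t at t = 1.0000: 2.736647
  t * PV_t at t = 1.5000: 4.022510
  t * PV_t at t = 2.0000: 189.662843
Macaulay duration D = (sum_t t * PV_t) / P = 197.818374 / 103.042490 = 1.919775

Answer: Macaulay duration = 1.9198 years


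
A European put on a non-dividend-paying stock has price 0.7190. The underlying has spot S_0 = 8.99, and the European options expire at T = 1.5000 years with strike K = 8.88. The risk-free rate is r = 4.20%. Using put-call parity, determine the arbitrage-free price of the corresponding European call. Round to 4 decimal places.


Put-call parity: C - P = S_0 * exp(-qT) - K * exp(-rT).
S_0 * exp(-qT) = 8.9900 * 1.00000000 = 8.99000000
K * exp(-rT) = 8.8800 * 0.93894347 = 8.33781805
C = P + S*exp(-qT) - K*exp(-rT)
C = 0.7190 + 8.99000000 - 8.33781805 = 1.3712

Answer: Call price = 1.3712


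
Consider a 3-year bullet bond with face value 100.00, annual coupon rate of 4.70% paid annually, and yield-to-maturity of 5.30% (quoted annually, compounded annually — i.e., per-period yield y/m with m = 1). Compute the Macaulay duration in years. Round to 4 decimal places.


Coupon per period c = face * coupon_rate / m = 4.700000
Periods per year m = 1; per-period yield y/m = 0.053000
Number of cashflows N = 3
Cashflows (t years, CF_t, discount factor 1/(1+y/m)^(m*t), PV):
  t = 1.0000: CF_t = 4.700000, DF = 0.949668, PV = 4.463438
  t = 2.0000: CF_t = 4.700000, DF = 0.901869, PV = 4.238782
  t = 3.0000: CF_t = 104.700000, DF = 0.856475, PV = 89.672973
Price P = sum_t PV_t = 98.375193
Macaulay numerator sum_t t * PV_t:
  t * PV_t at t = 1.0000: 4.463438
  t * PV_t at t = 2.0000: 8.477565
  t * PV_t at t = 3.0000: 269.018919
Macaulay duration D = (sum_t t * PV_t) / P = 281.959921 / 98.375193 = 2.866169

Answer: Macaulay duration = 2.8662 years


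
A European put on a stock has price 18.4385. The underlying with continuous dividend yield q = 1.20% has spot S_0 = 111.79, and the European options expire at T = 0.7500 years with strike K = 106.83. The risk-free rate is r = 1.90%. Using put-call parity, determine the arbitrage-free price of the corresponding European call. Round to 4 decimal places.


Answer: Call price = 23.9084

Derivation:
Put-call parity: C - P = S_0 * exp(-qT) - K * exp(-rT).
S_0 * exp(-qT) = 111.7900 * 0.99104038 = 110.78840394
K * exp(-rT) = 106.8300 * 0.98585105 = 105.31846775
C = P + S*exp(-qT) - K*exp(-rT)
C = 18.4385 + 110.78840394 - 105.31846775 = 23.9084


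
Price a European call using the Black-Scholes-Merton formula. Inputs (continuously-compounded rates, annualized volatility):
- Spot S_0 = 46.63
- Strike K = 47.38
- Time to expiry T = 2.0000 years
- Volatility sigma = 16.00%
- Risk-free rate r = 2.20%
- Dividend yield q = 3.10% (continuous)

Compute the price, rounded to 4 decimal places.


d1 = (ln(S/K) + (r - q + 0.5*sigma^2) * T) / (sigma * sqrt(T)) = -0.03692904
d2 = d1 - sigma * sqrt(T) = -0.26320321
exp(-rT) = 0.95695396; exp(-qT) = 0.93988289
C = S_0 * exp(-qT) * N(d1) - K * exp(-rT) * N(d2)
N(d1) = 0.48527079; N(d2) = 0.39619698
C = 46.6300 * 0.93988289 * 0.48527079 - 47.3800 * 0.95695396 * 0.39619698 = 3.3041

Answer: Price = 3.3041


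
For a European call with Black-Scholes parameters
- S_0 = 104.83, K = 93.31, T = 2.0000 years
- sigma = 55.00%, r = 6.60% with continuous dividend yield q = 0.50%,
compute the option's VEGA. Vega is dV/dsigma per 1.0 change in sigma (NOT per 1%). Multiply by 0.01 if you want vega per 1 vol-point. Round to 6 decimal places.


d1 = 0.6954237151; d2 = -0.0823937442
phi(d1) = 0.3132525311; exp(-qT) = 0.9900498337; exp(-rT) = 0.8763409951
Vega = S * exp(-qT) * phi(d1) * sqrt(T) = 104.8300 * 0.9900498337 * 0.3132525311 * 1.4142135624 = 45.978228

Answer: Vega = 45.978228


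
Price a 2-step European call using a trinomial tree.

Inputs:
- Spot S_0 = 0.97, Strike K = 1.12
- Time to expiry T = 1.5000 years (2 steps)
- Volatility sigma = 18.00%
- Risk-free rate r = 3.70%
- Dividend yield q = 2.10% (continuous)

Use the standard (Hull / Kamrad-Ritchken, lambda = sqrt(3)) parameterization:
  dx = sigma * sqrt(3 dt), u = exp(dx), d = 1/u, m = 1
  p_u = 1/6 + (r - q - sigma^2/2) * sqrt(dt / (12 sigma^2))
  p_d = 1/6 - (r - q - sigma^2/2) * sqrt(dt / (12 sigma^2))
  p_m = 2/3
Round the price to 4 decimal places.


Answer: Price = V(0,0) = 0.0459

Derivation:
dt = T/N = 0.750000; dx = sigma*sqrt(3*dt) = 0.270000
u = exp(dx) = 1.309964; d = 1/u = 0.763379
p_u = 0.166389, p_m = 0.666667, p_d = 0.166944
Discount per step: exp(-r*dt) = 0.972631
Stock lattice S(k, j) with j the centered position index:
  k=0: S(0,+0) = 0.9700
  k=1: S(1,-1) = 0.7405; S(1,+0) = 0.9700; S(1,+1) = 1.2707
  k=2: S(2,-2) = 0.5653; S(2,-1) = 0.7405; S(2,+0) = 0.9700; S(2,+1) = 1.2707; S(2,+2) = 1.6645
Terminal payoffs V(N, j) = max(S_T - K, 0):
  V(2,-2) = 0.000000; V(2,-1) = 0.000000; V(2,+0) = 0.000000; V(2,+1) = 0.150666; V(2,+2) = 0.544527
Backward induction: V(k, j) = exp(-r*dt) * [p_u * V(k+1, j+1) + p_m * V(k+1, j) + p_d * V(k+1, j-1)]
  V(1,-1) = exp(-r*dt) * [p_u*0.000000 + p_m*0.000000 + p_d*0.000000] = 0.000000
  V(1,+0) = exp(-r*dt) * [p_u*0.150666 + p_m*0.000000 + p_d*0.000000] = 0.024383
  V(1,+1) = exp(-r*dt) * [p_u*0.544527 + p_m*0.150666 + p_d*0.000000] = 0.185818
  V(0,+0) = exp(-r*dt) * [p_u*0.185818 + p_m*0.024383 + p_d*0.000000] = 0.045882


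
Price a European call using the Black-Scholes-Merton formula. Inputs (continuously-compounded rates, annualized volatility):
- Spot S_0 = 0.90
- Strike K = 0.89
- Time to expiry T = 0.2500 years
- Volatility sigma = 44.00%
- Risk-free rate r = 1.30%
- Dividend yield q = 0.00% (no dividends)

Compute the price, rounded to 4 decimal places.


d1 = (ln(S/K) + (r - q + 0.5*sigma^2) * T) / (sigma * sqrt(T)) = 0.17556046
d2 = d1 - sigma * sqrt(T) = -0.04443954
exp(-rT) = 0.99675528; exp(-qT) = 1.00000000
C = S_0 * exp(-qT) * N(d1) - K * exp(-rT) * N(d2)
N(d1) = 0.56968036; N(d2) = 0.48227702
C = 0.9000 * 1.00000000 * 0.56968036 - 0.8900 * 0.99675528 * 0.48227702 = 0.0849

Answer: Price = 0.0849


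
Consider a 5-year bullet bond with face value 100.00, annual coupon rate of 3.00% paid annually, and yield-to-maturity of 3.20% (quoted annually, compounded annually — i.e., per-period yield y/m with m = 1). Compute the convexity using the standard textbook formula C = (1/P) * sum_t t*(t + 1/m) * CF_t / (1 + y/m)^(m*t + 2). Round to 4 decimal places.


Answer: Convexity = 26.0403

Derivation:
Coupon per period c = face * coupon_rate / m = 3.000000
Periods per year m = 1; per-period yield y/m = 0.032000
Number of cashflows N = 5
Cashflows (t years, CF_t, discount factor 1/(1+y/m)^(m*t), PV):
  t = 1.0000: CF_t = 3.000000, DF = 0.968992, PV = 2.906977
  t = 2.0000: CF_t = 3.000000, DF = 0.938946, PV = 2.816838
  t = 3.0000: CF_t = 3.000000, DF = 0.909831, PV = 2.729494
  t = 4.0000: CF_t = 3.000000, DF = 0.881620, PV = 2.644859
  t = 5.0000: CF_t = 103.000000, DF = 0.854283, PV = 87.991098
Price P = sum_t PV_t = 99.089266
Convexity numerator sum_t t*(t + 1/m) * CF_t / (1+y/m)^(m*t + 2):
  t = 1.0000: term = 5.458988
  t = 2.0000: term = 15.869152
  t = 3.0000: term = 30.754170
  t = 4.0000: term = 49.667588
  t = 5.0000: term = 2478.566630
Convexity = (1/P) * sum = 2580.316528 / 99.089266 = 26.040323


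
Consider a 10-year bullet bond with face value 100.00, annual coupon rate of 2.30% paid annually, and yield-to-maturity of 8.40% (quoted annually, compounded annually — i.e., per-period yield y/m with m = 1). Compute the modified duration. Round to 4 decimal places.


Coupon per period c = face * coupon_rate / m = 2.300000
Periods per year m = 1; per-period yield y/m = 0.084000
Number of cashflows N = 10
Cashflows (t years, CF_t, discount factor 1/(1+y/m)^(m*t), PV):
  t = 1.0000: CF_t = 2.300000, DF = 0.922509, PV = 2.121771
  t = 2.0000: CF_t = 2.300000, DF = 0.851023, PV = 1.957354
  t = 3.0000: CF_t = 2.300000, DF = 0.785077, PV = 1.805677
  t = 4.0000: CF_t = 2.300000, DF = 0.724241, PV = 1.665753
  t = 5.0000: CF_t = 2.300000, DF = 0.668119, PV = 1.536673
  t = 6.0000: CF_t = 2.300000, DF = 0.616346, PV = 1.417595
  t = 7.0000: CF_t = 2.300000, DF = 0.568585, PV = 1.307744
  t = 8.0000: CF_t = 2.300000, DF = 0.524524, PV = 1.206406
  t = 9.0000: CF_t = 2.300000, DF = 0.483879, PV = 1.112921
  t = 10.0000: CF_t = 102.300000, DF = 0.446383, PV = 45.664932
Price P = sum_t PV_t = 59.796826
First compute Macaulay numerator sum_t t * PV_t:
  t * PV_t at t = 1.0000: 2.121771
  t * PV_t at t = 2.0000: 3.914707
  t * PV_t at t = 3.0000: 5.417030
  t * PV_t at t = 4.0000: 6.663014
  t * PV_t at t = 5.0000: 7.683364
  t * PV_t at t = 6.0000: 8.505569
  t * PV_t at t = 7.0000: 9.154211
  t * PV_t at t = 8.0000: 9.651250
  t * PV_t at t = 9.0000: 10.016288
  t * PV_t at t = 10.0000: 456.649316
Macaulay duration D = 519.776521 / 59.796826 = 8.692376
Modified duration = D / (1 + y/m) = 8.692376 / (1 + 0.084000) = 8.018797

Answer: Modified duration = 8.0188


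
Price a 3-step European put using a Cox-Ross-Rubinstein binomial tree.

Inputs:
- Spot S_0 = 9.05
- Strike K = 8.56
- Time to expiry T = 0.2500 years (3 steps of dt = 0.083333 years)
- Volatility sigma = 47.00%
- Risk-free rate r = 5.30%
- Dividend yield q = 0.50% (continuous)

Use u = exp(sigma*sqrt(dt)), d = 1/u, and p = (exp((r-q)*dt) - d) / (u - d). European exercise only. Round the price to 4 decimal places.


Answer: Price = V(0,0) = 0.6027

Derivation:
dt = T/N = 0.083333
u = exp(sigma*sqrt(dt)) = 1.145312; d = 1/u = 0.873124
p = (exp((r-q)*dt) - d) / (u - d) = 0.480858
Discount per step: exp(-r*dt) = 0.995593
Stock lattice S(k, i) with i counting down-moves:
  k=0: S(0,0) = 9.0500
  k=1: S(1,0) = 10.3651; S(1,1) = 7.9018
  k=2: S(2,0) = 11.8712; S(2,1) = 9.0500; S(2,2) = 6.8992
  k=3: S(3,0) = 13.5963; S(3,1) = 10.3651; S(3,2) = 7.9018; S(3,3) = 6.0239
Terminal payoffs V(N, i) = max(K - S_T, 0):
  V(3,0) = 0.000000; V(3,1) = 0.000000; V(3,2) = 0.658225; V(3,3) = 2.536112
Backward induction: V(k, i) = exp(-r*dt) * [p * V(k+1, i) + (1-p) * V(k+1, i+1)].
  V(2,0) = exp(-r*dt) * [p*0.000000 + (1-p)*0.000000] = 0.000000
  V(2,1) = exp(-r*dt) * [p*0.000000 + (1-p)*0.658225] = 0.340206
  V(2,2) = exp(-r*dt) * [p*0.658225 + (1-p)*2.536112] = 1.625919
  V(1,0) = exp(-r*dt) * [p*0.000000 + (1-p)*0.340206] = 0.175837
  V(1,1) = exp(-r*dt) * [p*0.340206 + (1-p)*1.625919] = 1.003233
  V(0,0) = exp(-r*dt) * [p*0.175837 + (1-p)*1.003233] = 0.602706


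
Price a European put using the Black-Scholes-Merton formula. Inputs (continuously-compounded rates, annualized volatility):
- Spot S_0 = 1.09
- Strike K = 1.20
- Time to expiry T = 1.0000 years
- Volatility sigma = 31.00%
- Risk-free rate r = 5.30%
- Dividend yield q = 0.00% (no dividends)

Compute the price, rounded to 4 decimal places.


Answer: Price = 0.1626

Derivation:
d1 = (ln(S/K) + (r - q + 0.5*sigma^2) * T) / (sigma * sqrt(T)) = 0.01582626
d2 = d1 - sigma * sqrt(T) = -0.29417374
exp(-rT) = 0.94838001; exp(-qT) = 1.00000000
P = K * exp(-rT) * N(-d2) - S_0 * exp(-qT) * N(-d1)
N(-d1) = 0.49368650; N(-d2) = 0.61568743
P = 1.2000 * 0.94838001 * 0.61568743 - 1.0900 * 1.00000000 * 0.49368650 = 0.1626


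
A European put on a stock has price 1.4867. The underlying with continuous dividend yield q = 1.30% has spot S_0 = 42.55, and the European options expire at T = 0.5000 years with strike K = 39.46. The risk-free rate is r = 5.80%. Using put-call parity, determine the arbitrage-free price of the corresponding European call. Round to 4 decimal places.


Put-call parity: C - P = S_0 * exp(-qT) - K * exp(-rT).
S_0 * exp(-qT) = 42.5500 * 0.99352108 = 42.27432192
K * exp(-rT) = 39.4600 * 0.97141646 = 38.33209369
C = P + S*exp(-qT) - K*exp(-rT)
C = 1.4867 + 42.27432192 - 38.33209369 = 5.4289

Answer: Call price = 5.4289


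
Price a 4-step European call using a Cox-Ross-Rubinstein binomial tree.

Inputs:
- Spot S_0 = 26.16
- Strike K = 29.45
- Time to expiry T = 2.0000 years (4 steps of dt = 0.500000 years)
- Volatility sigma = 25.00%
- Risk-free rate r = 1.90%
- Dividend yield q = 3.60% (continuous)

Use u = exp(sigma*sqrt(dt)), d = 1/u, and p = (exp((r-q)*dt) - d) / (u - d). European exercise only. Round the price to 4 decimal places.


Answer: Price = V(0,0) = 2.1694

Derivation:
dt = T/N = 0.500000
u = exp(sigma*sqrt(dt)) = 1.193365; d = 1/u = 0.837967
p = (exp((r-q)*dt) - d) / (u - d) = 0.432105
Discount per step: exp(-r*dt) = 0.990545
Stock lattice S(k, i) with i counting down-moves:
  k=0: S(0,0) = 26.1600
  k=1: S(1,0) = 31.2184; S(1,1) = 21.9212
  k=2: S(2,0) = 37.2550; S(2,1) = 26.1600; S(2,2) = 18.3693
  k=3: S(3,0) = 44.4587; S(3,1) = 31.2184; S(3,2) = 21.9212; S(3,3) = 15.3928
  k=4: S(4,0) = 53.0555; S(4,1) = 37.2550; S(4,2) = 26.1600; S(4,3) = 18.3693; S(4,4) = 12.8987
Terminal payoffs V(N, i) = max(S_T - K, 0):
  V(4,0) = 23.605488; V(4,1) = 7.804954; V(4,2) = 0.000000; V(4,3) = 0.000000; V(4,4) = 0.000000
Backward induction: V(k, i) = exp(-r*dt) * [p * V(k+1, i) + (1-p) * V(k+1, i+1)].
  V(3,0) = exp(-r*dt) * [p*23.605488 + (1-p)*7.804954] = 14.494094
  V(3,1) = exp(-r*dt) * [p*7.804954 + (1-p)*0.000000] = 3.340672
  V(3,2) = exp(-r*dt) * [p*0.000000 + (1-p)*0.000000] = 0.000000
  V(3,3) = exp(-r*dt) * [p*0.000000 + (1-p)*0.000000] = 0.000000
  V(2,0) = exp(-r*dt) * [p*14.494094 + (1-p)*3.340672] = 8.082968
  V(2,1) = exp(-r*dt) * [p*3.340672 + (1-p)*0.000000] = 1.429873
  V(2,2) = exp(-r*dt) * [p*0.000000 + (1-p)*0.000000] = 0.000000
  V(1,0) = exp(-r*dt) * [p*8.082968 + (1-p)*1.429873] = 4.264008
  V(1,1) = exp(-r*dt) * [p*1.429873 + (1-p)*0.000000] = 0.612013
  V(0,0) = exp(-r*dt) * [p*4.264008 + (1-p)*0.612013] = 2.169352


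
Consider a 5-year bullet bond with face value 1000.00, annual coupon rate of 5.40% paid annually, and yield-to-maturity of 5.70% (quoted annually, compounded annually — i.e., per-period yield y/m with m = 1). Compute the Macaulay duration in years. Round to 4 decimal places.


Answer: Macaulay duration = 4.5097 years

Derivation:
Coupon per period c = face * coupon_rate / m = 54.000000
Periods per year m = 1; per-period yield y/m = 0.057000
Number of cashflows N = 5
Cashflows (t years, CF_t, discount factor 1/(1+y/m)^(m*t), PV):
  t = 1.0000: CF_t = 54.000000, DF = 0.946074, PV = 51.087985
  t = 2.0000: CF_t = 54.000000, DF = 0.895056, PV = 48.333004
  t = 3.0000: CF_t = 54.000000, DF = 0.846789, PV = 45.726588
  t = 4.0000: CF_t = 54.000000, DF = 0.801125, PV = 43.260727
  t = 5.0000: CF_t = 1054.000000, DF = 0.757923, PV = 798.850800
Price P = sum_t PV_t = 987.259103
Macaulay numerator sum_t t * PV_t:
  t * PV_t at t = 1.0000: 51.087985
  t * PV_t at t = 2.0000: 96.666007
  t * PV_t at t = 3.0000: 137.179764
  t * PV_t at t = 4.0000: 173.042907
  t * PV_t at t = 5.0000: 3994.253999
Macaulay duration D = (sum_t t * PV_t) / P = 4452.230662 / 987.259103 = 4.509688


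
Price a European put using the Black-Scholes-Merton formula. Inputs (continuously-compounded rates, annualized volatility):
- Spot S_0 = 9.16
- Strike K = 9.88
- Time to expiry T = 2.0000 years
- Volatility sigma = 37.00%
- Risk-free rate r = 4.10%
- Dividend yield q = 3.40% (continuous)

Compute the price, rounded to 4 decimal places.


d1 = (ln(S/K) + (r - q + 0.5*sigma^2) * T) / (sigma * sqrt(T)) = 0.14377902
d2 = d1 - sigma * sqrt(T) = -0.37948000
exp(-rT) = 0.92127196; exp(-qT) = 0.93426047
P = K * exp(-rT) * N(-d2) - S_0 * exp(-qT) * N(-d1)
N(-d1) = 0.44283749; N(-d2) = 0.64783427
P = 9.8800 * 0.92127196 * 0.64783427 - 9.1600 * 0.93426047 * 0.44283749 = 2.1070

Answer: Price = 2.1070


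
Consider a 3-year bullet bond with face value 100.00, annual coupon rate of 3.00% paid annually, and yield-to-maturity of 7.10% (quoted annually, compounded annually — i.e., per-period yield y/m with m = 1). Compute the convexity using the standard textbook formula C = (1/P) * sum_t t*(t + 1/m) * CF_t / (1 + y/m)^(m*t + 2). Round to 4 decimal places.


Coupon per period c = face * coupon_rate / m = 3.000000
Periods per year m = 1; per-period yield y/m = 0.071000
Number of cashflows N = 3
Cashflows (t years, CF_t, discount factor 1/(1+y/m)^(m*t), PV):
  t = 1.0000: CF_t = 3.000000, DF = 0.933707, PV = 2.801120
  t = 2.0000: CF_t = 3.000000, DF = 0.871808, PV = 2.615425
  t = 3.0000: CF_t = 103.000000, DF = 0.814013, PV = 83.843387
Price P = sum_t PV_t = 89.259932
Convexity numerator sum_t t*(t + 1/m) * CF_t / (1+y/m)^(m*t + 2):
  t = 1.0000: term = 4.884081
  t = 2.0000: term = 13.680899
  t = 3.0000: term = 877.144444
Convexity = (1/P) * sum = 895.709423 / 89.259932 = 10.034843

Answer: Convexity = 10.0348


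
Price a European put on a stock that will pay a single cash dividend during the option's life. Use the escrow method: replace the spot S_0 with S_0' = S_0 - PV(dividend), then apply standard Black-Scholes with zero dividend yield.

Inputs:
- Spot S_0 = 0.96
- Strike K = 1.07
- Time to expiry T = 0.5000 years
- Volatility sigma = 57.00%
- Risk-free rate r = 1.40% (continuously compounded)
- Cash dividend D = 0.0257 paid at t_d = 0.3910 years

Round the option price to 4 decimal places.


Answer: Price = 0.2314

Derivation:
PV(D) = D * exp(-r * t_d) = 0.0257 * 0.99454096 = 0.02555970
S_0' = S_0 - PV(D) = 0.9600 - 0.02555970 = 0.93444030
d1 = (ln(S_0'/K) + (r + sigma^2/2)*T) / (sigma*sqrt(T)) = -0.11720900
d2 = d1 - sigma*sqrt(T) = -0.52025987
exp(-rT) = 0.99302444
N(-d1) = 0.54665278; N(-d2) = 0.69855877
P = K * exp(-rT) * N(-d2) - S_0' * N(-d1) = 1.0700 * 0.99302444 * 0.69855877 - 0.93444030 * 0.54665278 = 0.2314


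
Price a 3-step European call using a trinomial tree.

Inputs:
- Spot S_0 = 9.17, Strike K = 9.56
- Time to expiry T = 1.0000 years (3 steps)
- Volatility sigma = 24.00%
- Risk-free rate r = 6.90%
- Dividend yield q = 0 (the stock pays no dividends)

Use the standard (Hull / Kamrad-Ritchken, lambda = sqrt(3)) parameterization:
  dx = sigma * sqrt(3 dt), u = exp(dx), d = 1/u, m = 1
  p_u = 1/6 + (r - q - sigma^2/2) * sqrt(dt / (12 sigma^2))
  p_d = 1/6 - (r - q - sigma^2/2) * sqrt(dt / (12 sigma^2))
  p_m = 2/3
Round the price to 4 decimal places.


Answer: Price = V(0,0) = 0.9742

Derivation:
dt = T/N = 0.333333; dx = sigma*sqrt(3*dt) = 0.240000
u = exp(dx) = 1.271249; d = 1/u = 0.786628
p_u = 0.194583, p_m = 0.666667, p_d = 0.138750
Discount per step: exp(-r*dt) = 0.977262
Stock lattice S(k, j) with j the centered position index:
  k=0: S(0,+0) = 9.1700
  k=1: S(1,-1) = 7.2134; S(1,+0) = 9.1700; S(1,+1) = 11.6574
  k=2: S(2,-2) = 5.6742; S(2,-1) = 7.2134; S(2,+0) = 9.1700; S(2,+1) = 11.6574; S(2,+2) = 14.8194
  k=3: S(3,-3) = 4.4635; S(3,-2) = 5.6742; S(3,-1) = 7.2134; S(3,+0) = 9.1700; S(3,+1) = 11.6574; S(3,+2) = 14.8194; S(3,+3) = 18.8392
Terminal payoffs V(N, j) = max(S_T - K, 0):
  V(3,-3) = 0.000000; V(3,-2) = 0.000000; V(3,-1) = 0.000000; V(3,+0) = 0.000000; V(3,+1) = 2.097355; V(3,+2) = 5.259402; V(3,+3) = 9.279153
Backward induction: V(k, j) = exp(-r*dt) * [p_u * V(k+1, j+1) + p_m * V(k+1, j) + p_d * V(k+1, j-1)]
  V(2,-2) = exp(-r*dt) * [p_u*0.000000 + p_m*0.000000 + p_d*0.000000] = 0.000000
  V(2,-1) = exp(-r*dt) * [p_u*0.000000 + p_m*0.000000 + p_d*0.000000] = 0.000000
  V(2,+0) = exp(-r*dt) * [p_u*2.097355 + p_m*0.000000 + p_d*0.000000] = 0.398831
  V(2,+1) = exp(-r*dt) * [p_u*5.259402 + p_m*2.097355 + p_d*0.000000] = 2.366567
  V(2,+2) = exp(-r*dt) * [p_u*9.279153 + p_m*5.259402 + p_d*2.097355] = 5.475450
  V(1,-1) = exp(-r*dt) * [p_u*0.398831 + p_m*0.000000 + p_d*0.000000] = 0.075841
  V(1,+0) = exp(-r*dt) * [p_u*2.366567 + p_m*0.398831 + p_d*0.000000] = 0.709866
  V(1,+1) = exp(-r*dt) * [p_u*5.475450 + p_m*2.366567 + p_d*0.398831] = 2.637123
  V(0,+0) = exp(-r*dt) * [p_u*2.637123 + p_m*0.709866 + p_d*0.075841] = 0.974240


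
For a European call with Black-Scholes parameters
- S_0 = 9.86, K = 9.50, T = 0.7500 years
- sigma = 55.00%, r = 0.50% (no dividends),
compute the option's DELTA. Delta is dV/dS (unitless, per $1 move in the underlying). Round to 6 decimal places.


Answer: Delta = 0.627076

Derivation:
d1 = 0.3241178698; d2 = -0.1521961022
phi(d1) = 0.3785281903; exp(-qT) = 1.0000000000; exp(-rT) = 0.9962570225
N(d1) = 0.6270756008
Delta = exp(-qT) * N(d1) = 1.0000000000 * 0.6270756008 = 0.627076


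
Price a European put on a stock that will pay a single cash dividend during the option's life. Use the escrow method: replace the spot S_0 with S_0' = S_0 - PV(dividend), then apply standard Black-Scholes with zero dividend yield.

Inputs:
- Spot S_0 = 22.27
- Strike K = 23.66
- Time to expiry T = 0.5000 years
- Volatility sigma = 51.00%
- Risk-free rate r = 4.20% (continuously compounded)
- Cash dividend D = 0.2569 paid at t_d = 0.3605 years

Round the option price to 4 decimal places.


PV(D) = D * exp(-r * t_d) = 0.2569 * 0.98497305 = 0.25303958
S_0' = S_0 - PV(D) = 22.2700 - 0.25303958 = 22.01696042
d1 = (ln(S_0'/K) + (r + sigma^2/2)*T) / (sigma*sqrt(T)) = 0.03896637
d2 = d1 - sigma*sqrt(T) = -0.32165809
exp(-rT) = 0.97921896
N(-d1) = 0.48445860; N(-d2) = 0.62614413
P = K * exp(-rT) * N(-d2) - S_0' * N(-d1) = 23.6600 * 0.97921896 * 0.62614413 - 22.01696042 * 0.48445860 = 3.8404

Answer: Price = 3.8404


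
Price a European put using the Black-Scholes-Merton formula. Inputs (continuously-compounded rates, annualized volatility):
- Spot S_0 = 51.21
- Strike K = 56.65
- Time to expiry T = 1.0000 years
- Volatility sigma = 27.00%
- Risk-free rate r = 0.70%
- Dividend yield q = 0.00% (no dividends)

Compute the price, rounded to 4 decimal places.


d1 = (ln(S/K) + (r - q + 0.5*sigma^2) * T) / (sigma * sqrt(T)) = -0.21298949
d2 = d1 - sigma * sqrt(T) = -0.48298949
exp(-rT) = 0.99302444; exp(-qT) = 1.00000000
P = K * exp(-rT) * N(-d2) - S_0 * exp(-qT) * N(-d1)
N(-d1) = 0.58433242; N(-d2) = 0.68544840
P = 56.6500 * 0.99302444 * 0.68544840 - 51.2100 * 1.00000000 * 0.58433242 = 8.6361

Answer: Price = 8.6361


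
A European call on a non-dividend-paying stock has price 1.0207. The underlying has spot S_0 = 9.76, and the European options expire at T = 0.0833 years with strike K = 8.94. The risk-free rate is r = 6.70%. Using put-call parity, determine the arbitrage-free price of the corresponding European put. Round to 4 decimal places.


Put-call parity: C - P = S_0 * exp(-qT) - K * exp(-rT).
S_0 * exp(-qT) = 9.7600 * 1.00000000 = 9.76000000
K * exp(-rT) = 8.9400 * 0.99443445 = 8.89024394
P = C - S*exp(-qT) + K*exp(-rT)
P = 1.0207 - 9.76000000 + 8.89024394 = 0.1509

Answer: Put price = 0.1509


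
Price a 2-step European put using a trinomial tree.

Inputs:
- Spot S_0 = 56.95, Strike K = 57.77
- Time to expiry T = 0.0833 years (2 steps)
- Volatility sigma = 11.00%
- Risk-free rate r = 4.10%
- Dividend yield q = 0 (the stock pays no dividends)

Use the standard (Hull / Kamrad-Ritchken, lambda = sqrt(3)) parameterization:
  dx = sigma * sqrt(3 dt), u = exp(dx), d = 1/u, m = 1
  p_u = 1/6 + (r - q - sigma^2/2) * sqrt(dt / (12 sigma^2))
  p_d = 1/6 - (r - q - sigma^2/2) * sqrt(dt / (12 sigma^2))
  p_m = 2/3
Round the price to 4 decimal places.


Answer: Price = V(0,0) = 1.1070

Derivation:
dt = T/N = 0.041650; dx = sigma*sqrt(3*dt) = 0.038883
u = exp(dx) = 1.039649; d = 1/u = 0.961863
p_u = 0.185385, p_m = 0.666667, p_d = 0.147948
Discount per step: exp(-r*dt) = 0.998294
Stock lattice S(k, j) with j the centered position index:
  k=0: S(0,+0) = 56.9500
  k=1: S(1,-1) = 54.7781; S(1,+0) = 56.9500; S(1,+1) = 59.2080
  k=2: S(2,-2) = 52.6890; S(2,-1) = 54.7781; S(2,+0) = 56.9500; S(2,+1) = 59.2080; S(2,+2) = 61.5555
Terminal payoffs V(N, j) = max(K - S_T, 0):
  V(2,-2) = 5.080958; V(2,-1) = 2.991894; V(2,+0) = 0.820000; V(2,+1) = 0.000000; V(2,+2) = 0.000000
Backward induction: V(k, j) = exp(-r*dt) * [p_u * V(k+1, j+1) + p_m * V(k+1, j) + p_d * V(k+1, j-1)]
  V(1,-1) = exp(-r*dt) * [p_u*0.820000 + p_m*2.991894 + p_d*5.080958] = 2.893385
  V(1,+0) = exp(-r*dt) * [p_u*0.000000 + p_m*0.820000 + p_d*2.991894] = 0.987624
  V(1,+1) = exp(-r*dt) * [p_u*0.000000 + p_m*0.000000 + p_d*0.820000] = 0.121110
  V(0,+0) = exp(-r*dt) * [p_u*0.121110 + p_m*0.987624 + p_d*2.893385] = 1.107047


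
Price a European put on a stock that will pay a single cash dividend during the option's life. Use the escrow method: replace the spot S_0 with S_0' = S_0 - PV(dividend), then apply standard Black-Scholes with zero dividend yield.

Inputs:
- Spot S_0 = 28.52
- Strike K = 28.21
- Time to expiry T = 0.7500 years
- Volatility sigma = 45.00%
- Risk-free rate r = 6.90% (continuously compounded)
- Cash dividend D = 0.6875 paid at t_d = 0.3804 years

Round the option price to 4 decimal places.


PV(D) = D * exp(-r * t_d) = 0.6875 * 0.97409387 = 0.66968954
S_0' = S_0 - PV(D) = 28.5200 - 0.66968954 = 27.85031046
d1 = (ln(S_0'/K) + (r + sigma^2/2)*T) / (sigma*sqrt(T)) = 0.29471830
d2 = d1 - sigma*sqrt(T) = -0.09499314
exp(-rT) = 0.94956623
N(-d1) = 0.38410454; N(-d2) = 0.53783986
P = K * exp(-rT) * N(-d2) - S_0' * N(-d1) = 28.2100 * 0.94956623 * 0.53783986 - 27.85031046 * 0.38410454 = 3.7098

Answer: Price = 3.7098


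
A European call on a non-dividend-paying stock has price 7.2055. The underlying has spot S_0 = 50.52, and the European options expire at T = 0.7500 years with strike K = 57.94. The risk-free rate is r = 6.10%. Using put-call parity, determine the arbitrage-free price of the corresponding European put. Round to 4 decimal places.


Put-call parity: C - P = S_0 * exp(-qT) - K * exp(-rT).
S_0 * exp(-qT) = 50.5200 * 1.00000000 = 50.52000000
K * exp(-rT) = 57.9400 * 0.95528075 = 55.34896680
P = C - S*exp(-qT) + K*exp(-rT)
P = 7.2055 - 50.52000000 + 55.34896680 = 12.0345

Answer: Put price = 12.0345


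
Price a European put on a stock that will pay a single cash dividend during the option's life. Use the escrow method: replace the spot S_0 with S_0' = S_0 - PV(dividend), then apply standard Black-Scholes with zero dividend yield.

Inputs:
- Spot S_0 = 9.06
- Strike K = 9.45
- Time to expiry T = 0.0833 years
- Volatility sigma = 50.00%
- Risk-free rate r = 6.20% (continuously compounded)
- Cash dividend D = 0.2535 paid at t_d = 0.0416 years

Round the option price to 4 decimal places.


Answer: Price = 0.8733

Derivation:
PV(D) = D * exp(-r * t_d) = 0.2535 * 0.99742412 = 0.25284702
S_0' = S_0 - PV(D) = 9.0600 - 0.25284702 = 8.80715298
d1 = (ln(S_0'/K) + (r + sigma^2/2)*T) / (sigma*sqrt(T)) = -0.38025020
d2 = d1 - sigma*sqrt(T) = -0.52455890
exp(-rT) = 0.99484871
N(-d1) = 0.64812015; N(-d2) = 0.70005507
P = K * exp(-rT) * N(-d2) - S_0' * N(-d1) = 9.4500 * 0.99484871 * 0.70005507 - 8.80715298 * 0.64812015 = 0.8733


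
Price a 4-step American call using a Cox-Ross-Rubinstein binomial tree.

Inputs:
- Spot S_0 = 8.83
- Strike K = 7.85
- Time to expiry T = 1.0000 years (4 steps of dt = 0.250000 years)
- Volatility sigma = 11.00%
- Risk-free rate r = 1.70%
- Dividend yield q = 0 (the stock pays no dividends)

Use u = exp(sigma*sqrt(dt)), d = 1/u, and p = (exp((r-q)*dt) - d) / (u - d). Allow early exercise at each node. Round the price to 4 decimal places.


Answer: Price = V(0,0) = 1.1506

Derivation:
dt = T/N = 0.250000
u = exp(sigma*sqrt(dt)) = 1.056541; d = 1/u = 0.946485
p = (exp((r-q)*dt) - d) / (u - d) = 0.524953
Discount per step: exp(-r*dt) = 0.995759
Stock lattice S(k, i) with i counting down-moves:
  k=0: S(0,0) = 8.8300
  k=1: S(1,0) = 9.3293; S(1,1) = 8.3575
  k=2: S(2,0) = 9.8567; S(2,1) = 8.8300; S(2,2) = 7.9102
  k=3: S(3,0) = 10.4140; S(3,1) = 9.3293; S(3,2) = 8.3575; S(3,3) = 7.4869
  k=4: S(4,0) = 11.0029; S(4,1) = 9.8567; S(4,2) = 8.8300; S(4,3) = 7.9102; S(4,4) = 7.0862
Terminal payoffs V(N, i) = max(S_T - K, 0):
  V(4,0) = 3.152858; V(4,1) = 2.006735; V(4,2) = 0.980000; V(4,3) = 0.060215; V(4,4) = 0.000000
Backward induction: V(k, i) = exp(-r*dt) * [p * V(k+1, i) + (1-p) * V(k+1, i+1)]; then take max(V_cont, immediate exercise) for American.
  V(3,0) = exp(-r*dt) * [p*3.152858 + (1-p)*2.006735] = 2.597333; exercise = 2.564041; V(3,0) = max -> 2.597333
  V(3,1) = exp(-r*dt) * [p*2.006735 + (1-p)*0.980000] = 1.512545; exercise = 1.479254; V(3,1) = max -> 1.512545
  V(3,2) = exp(-r*dt) * [p*0.980000 + (1-p)*0.060215] = 0.540756; exercise = 0.507464; V(3,2) = max -> 0.540756
  V(3,3) = exp(-r*dt) * [p*0.060215 + (1-p)*0.000000] = 0.031476; exercise = 0.000000; V(3,3) = max -> 0.031476
  V(2,0) = exp(-r*dt) * [p*2.597333 + (1-p)*1.512545] = 2.073178; exercise = 2.006735; V(2,0) = max -> 2.073178
  V(2,1) = exp(-r*dt) * [p*1.512545 + (1-p)*0.540756] = 1.046442; exercise = 0.980000; V(2,1) = max -> 1.046442
  V(2,2) = exp(-r*dt) * [p*0.540756 + (1-p)*0.031476] = 0.297556; exercise = 0.060215; V(2,2) = max -> 0.297556
  V(1,0) = exp(-r*dt) * [p*2.073178 + (1-p)*1.046442] = 1.578706; exercise = 1.479254; V(1,0) = max -> 1.578706
  V(1,1) = exp(-r*dt) * [p*1.046442 + (1-p)*0.297556] = 0.687757; exercise = 0.507464; V(1,1) = max -> 0.687757
  V(0,0) = exp(-r*dt) * [p*1.578706 + (1-p)*0.687757] = 1.150562; exercise = 0.980000; V(0,0) = max -> 1.150562


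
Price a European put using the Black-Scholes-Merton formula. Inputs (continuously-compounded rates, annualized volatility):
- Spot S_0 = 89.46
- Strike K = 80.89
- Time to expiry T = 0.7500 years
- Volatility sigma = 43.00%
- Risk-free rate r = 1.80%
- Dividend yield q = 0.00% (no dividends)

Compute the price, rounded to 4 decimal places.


Answer: Price = 8.2494

Derivation:
d1 = (ln(S/K) + (r - q + 0.5*sigma^2) * T) / (sigma * sqrt(T)) = 0.49286618
d2 = d1 - sigma * sqrt(T) = 0.12047525
exp(-rT) = 0.98659072; exp(-qT) = 1.00000000
P = K * exp(-rT) * N(-d2) - S_0 * exp(-qT) * N(-d1)
N(-d1) = 0.31105357; N(-d2) = 0.45205334
P = 80.8900 * 0.98659072 * 0.45205334 - 89.4600 * 1.00000000 * 0.31105357 = 8.2494


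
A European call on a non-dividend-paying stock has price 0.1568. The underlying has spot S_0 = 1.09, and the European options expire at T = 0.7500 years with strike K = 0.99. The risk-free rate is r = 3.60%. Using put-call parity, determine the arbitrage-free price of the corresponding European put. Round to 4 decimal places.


Answer: Put price = 0.0304

Derivation:
Put-call parity: C - P = S_0 * exp(-qT) - K * exp(-rT).
S_0 * exp(-qT) = 1.0900 * 1.00000000 = 1.09000000
K * exp(-rT) = 0.9900 * 0.97336124 = 0.96362763
P = C - S*exp(-qT) + K*exp(-rT)
P = 0.1568 - 1.09000000 + 0.96362763 = 0.0304


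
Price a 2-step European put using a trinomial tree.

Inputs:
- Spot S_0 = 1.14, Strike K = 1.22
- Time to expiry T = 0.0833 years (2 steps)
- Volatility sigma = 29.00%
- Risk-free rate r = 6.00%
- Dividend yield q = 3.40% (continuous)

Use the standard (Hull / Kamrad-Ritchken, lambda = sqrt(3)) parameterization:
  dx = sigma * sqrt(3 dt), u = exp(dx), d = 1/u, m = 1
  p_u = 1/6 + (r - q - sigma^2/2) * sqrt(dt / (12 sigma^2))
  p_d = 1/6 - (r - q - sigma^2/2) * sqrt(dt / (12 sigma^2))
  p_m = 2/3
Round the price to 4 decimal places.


dt = T/N = 0.041650; dx = sigma*sqrt(3*dt) = 0.102510
u = exp(dx) = 1.107948; d = 1/u = 0.902569
p_u = 0.163406, p_m = 0.666667, p_d = 0.169927
Discount per step: exp(-r*dt) = 0.997504
Stock lattice S(k, j) with j the centered position index:
  k=0: S(0,+0) = 1.1400
  k=1: S(1,-1) = 1.0289; S(1,+0) = 1.1400; S(1,+1) = 1.2631
  k=2: S(2,-2) = 0.9287; S(2,-1) = 1.0289; S(2,+0) = 1.1400; S(2,+1) = 1.2631; S(2,+2) = 1.3994
Terminal payoffs V(N, j) = max(K - S_T, 0):
  V(2,-2) = 0.291321; V(2,-1) = 0.191071; V(2,+0) = 0.080000; V(2,+1) = 0.000000; V(2,+2) = 0.000000
Backward induction: V(k, j) = exp(-r*dt) * [p_u * V(k+1, j+1) + p_m * V(k+1, j) + p_d * V(k+1, j-1)]
  V(1,-1) = exp(-r*dt) * [p_u*0.080000 + p_m*0.191071 + p_d*0.291321] = 0.189482
  V(1,+0) = exp(-r*dt) * [p_u*0.000000 + p_m*0.080000 + p_d*0.191071] = 0.085587
  V(1,+1) = exp(-r*dt) * [p_u*0.000000 + p_m*0.000000 + p_d*0.080000] = 0.013560
  V(0,+0) = exp(-r*dt) * [p_u*0.013560 + p_m*0.085587 + p_d*0.189482] = 0.091244

Answer: Price = V(0,0) = 0.0912


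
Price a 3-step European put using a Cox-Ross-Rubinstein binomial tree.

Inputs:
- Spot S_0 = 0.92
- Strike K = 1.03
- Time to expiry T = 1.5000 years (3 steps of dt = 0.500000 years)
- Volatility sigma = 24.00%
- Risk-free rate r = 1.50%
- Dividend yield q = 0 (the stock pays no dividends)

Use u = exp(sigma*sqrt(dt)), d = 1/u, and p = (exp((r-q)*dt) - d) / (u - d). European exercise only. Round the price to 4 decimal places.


Answer: Price = V(0,0) = 0.1623

Derivation:
dt = T/N = 0.500000
u = exp(sigma*sqrt(dt)) = 1.184956; d = 1/u = 0.843913
p = (exp((r-q)*dt) - d) / (u - d) = 0.479749
Discount per step: exp(-r*dt) = 0.992528
Stock lattice S(k, i) with i counting down-moves:
  k=0: S(0,0) = 0.9200
  k=1: S(1,0) = 1.0902; S(1,1) = 0.7764
  k=2: S(2,0) = 1.2918; S(2,1) = 0.9200; S(2,2) = 0.6552
  k=3: S(3,0) = 1.5307; S(3,1) = 1.0902; S(3,2) = 0.7764; S(3,3) = 0.5529
Terminal payoffs V(N, i) = max(K - S_T, 0):
  V(3,0) = 0.000000; V(3,1) = 0.000000; V(3,2) = 0.253600; V(3,3) = 0.477056
Backward induction: V(k, i) = exp(-r*dt) * [p * V(k+1, i) + (1-p) * V(k+1, i+1)].
  V(2,0) = exp(-r*dt) * [p*0.000000 + (1-p)*0.000000] = 0.000000
  V(2,1) = exp(-r*dt) * [p*0.000000 + (1-p)*0.253600] = 0.130950
  V(2,2) = exp(-r*dt) * [p*0.253600 + (1-p)*0.477056] = 0.367090
  V(1,0) = exp(-r*dt) * [p*0.000000 + (1-p)*0.130950] = 0.067618
  V(1,1) = exp(-r*dt) * [p*0.130950 + (1-p)*0.367090] = 0.251905
  V(0,0) = exp(-r*dt) * [p*0.067618 + (1-p)*0.251905] = 0.162272


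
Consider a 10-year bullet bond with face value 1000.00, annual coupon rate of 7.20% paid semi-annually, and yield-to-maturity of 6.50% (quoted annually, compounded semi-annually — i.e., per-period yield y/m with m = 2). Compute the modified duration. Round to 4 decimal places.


Coupon per period c = face * coupon_rate / m = 36.000000
Periods per year m = 2; per-period yield y/m = 0.032500
Number of cashflows N = 20
Cashflows (t years, CF_t, discount factor 1/(1+y/m)^(m*t), PV):
  t = 0.5000: CF_t = 36.000000, DF = 0.968523, PV = 34.866828
  t = 1.0000: CF_t = 36.000000, DF = 0.938037, PV = 33.769325
  t = 1.5000: CF_t = 36.000000, DF = 0.908510, PV = 32.706368
  t = 2.0000: CF_t = 36.000000, DF = 0.879913, PV = 31.676870
  t = 2.5000: CF_t = 36.000000, DF = 0.852216, PV = 30.679777
  t = 3.0000: CF_t = 36.000000, DF = 0.825391, PV = 29.714070
  t = 3.5000: CF_t = 36.000000, DF = 0.799410, PV = 28.778760
  t = 4.0000: CF_t = 36.000000, DF = 0.774247, PV = 27.872891
  t = 4.5000: CF_t = 36.000000, DF = 0.749876, PV = 26.995536
  t = 5.0000: CF_t = 36.000000, DF = 0.726272, PV = 26.145798
  t = 5.5000: CF_t = 36.000000, DF = 0.703411, PV = 25.322807
  t = 6.0000: CF_t = 36.000000, DF = 0.681270, PV = 24.525721
  t = 6.5000: CF_t = 36.000000, DF = 0.659826, PV = 23.753725
  t = 7.0000: CF_t = 36.000000, DF = 0.639056, PV = 23.006029
  t = 7.5000: CF_t = 36.000000, DF = 0.618941, PV = 22.281868
  t = 8.0000: CF_t = 36.000000, DF = 0.599458, PV = 21.580502
  t = 8.5000: CF_t = 36.000000, DF = 0.580589, PV = 20.901212
  t = 9.0000: CF_t = 36.000000, DF = 0.562314, PV = 20.243305
  t = 9.5000: CF_t = 36.000000, DF = 0.544614, PV = 19.606106
  t = 10.0000: CF_t = 1036.000000, DF = 0.527471, PV = 546.460215
Price P = sum_t PV_t = 1050.887712
First compute Macaulay numerator sum_t t * PV_t:
  t * PV_t at t = 0.5000: 17.433414
  t * PV_t at t = 1.0000: 33.769325
  t * PV_t at t = 1.5000: 49.059552
  t * PV_t at t = 2.0000: 63.353740
  t * PV_t at t = 2.5000: 76.699443
  t * PV_t at t = 3.0000: 89.142209
  t * PV_t at t = 3.5000: 100.725660
  t * PV_t at t = 4.0000: 111.491564
  t * PV_t at t = 4.5000: 121.479913
  t * PV_t at t = 5.0000: 130.728989
  t * PV_t at t = 5.5000: 139.275436
  t * PV_t at t = 6.0000: 147.154324
  t * PV_t at t = 6.5000: 154.399210
  t * PV_t at t = 7.0000: 161.042201
  t * PV_t at t = 7.5000: 167.114010
  t * PV_t at t = 8.0000: 172.644013
  t * PV_t at t = 8.5000: 177.660304
  t * PV_t at t = 9.0000: 182.189743
  t * PV_t at t = 9.5000: 186.258011
  t * PV_t at t = 10.0000: 5464.602152
Macaulay duration D = 7746.223212 / 1050.887712 = 7.371124
Modified duration = D / (1 + y/m) = 7.371124 / (1 + 0.032500) = 7.139103

Answer: Modified duration = 7.1391
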